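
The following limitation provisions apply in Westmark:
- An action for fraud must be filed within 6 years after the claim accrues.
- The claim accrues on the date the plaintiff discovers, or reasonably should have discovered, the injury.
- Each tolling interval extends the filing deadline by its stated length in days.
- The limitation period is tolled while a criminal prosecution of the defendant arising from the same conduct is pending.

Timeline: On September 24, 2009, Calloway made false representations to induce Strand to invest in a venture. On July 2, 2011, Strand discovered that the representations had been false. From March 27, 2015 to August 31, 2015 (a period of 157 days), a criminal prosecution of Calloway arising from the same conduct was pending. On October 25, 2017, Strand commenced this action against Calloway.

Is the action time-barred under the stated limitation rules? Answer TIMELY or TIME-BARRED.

Accrual is tied to discovery, so the period began on July 2, 2011 rather than on September 24, 2009 when the act occurred.
6 years from July 2, 2011 is July 2, 2017.
The period was tolled for 157 days by the pending criminal prosecution (March 27, 2015 to August 31, 2015), pushing the deadline to December 6, 2017.
Strand filed on October 25, 2017, before the December 6, 2017 deadline, so the action is timely.

TIMELY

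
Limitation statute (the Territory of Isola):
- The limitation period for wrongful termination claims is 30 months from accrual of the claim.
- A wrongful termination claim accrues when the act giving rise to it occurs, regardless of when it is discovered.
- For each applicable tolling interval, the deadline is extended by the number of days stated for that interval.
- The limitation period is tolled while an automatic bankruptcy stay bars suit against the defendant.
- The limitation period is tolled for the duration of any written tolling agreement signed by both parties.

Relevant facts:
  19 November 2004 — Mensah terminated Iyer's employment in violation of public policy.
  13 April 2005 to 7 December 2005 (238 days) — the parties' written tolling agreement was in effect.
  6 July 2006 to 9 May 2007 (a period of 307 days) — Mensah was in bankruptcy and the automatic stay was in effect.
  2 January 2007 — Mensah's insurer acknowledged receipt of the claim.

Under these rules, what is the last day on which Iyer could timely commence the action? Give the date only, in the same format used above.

The claim accrued on 19 November 2004, when the wrongful act occurred.
The untolled deadline — 30 months after 19 November 2004 — is 19 May 2007.
The written tolling agreement from 13 April 2005 to 7 December 2005 tolled the period for 238 days, extending the deadline to 12 January 2008.
The period was tolled for 307 days by the automatic bankruptcy stay (6 July 2006 to 9 May 2007), pushing the deadline to 14 November 2008.
The other events in the timeline have no effect on the limitation period under the stated rules.

14 November 2008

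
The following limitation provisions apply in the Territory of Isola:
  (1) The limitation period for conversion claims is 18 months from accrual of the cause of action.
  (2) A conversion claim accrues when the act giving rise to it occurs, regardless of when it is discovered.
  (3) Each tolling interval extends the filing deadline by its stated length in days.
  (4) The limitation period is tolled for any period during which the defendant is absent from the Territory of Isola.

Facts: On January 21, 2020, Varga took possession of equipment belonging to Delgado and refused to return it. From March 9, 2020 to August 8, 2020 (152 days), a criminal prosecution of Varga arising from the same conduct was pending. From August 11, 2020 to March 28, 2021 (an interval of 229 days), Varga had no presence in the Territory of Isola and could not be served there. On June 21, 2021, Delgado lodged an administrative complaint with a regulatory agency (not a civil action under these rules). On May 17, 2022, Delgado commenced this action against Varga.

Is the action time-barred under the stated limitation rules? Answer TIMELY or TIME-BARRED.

The claim accrued on January 21, 2020, when the wrongful act occurred.
Adding the 18 months base period to January 21, 2020 gives a deadline of July 21, 2021, before any tolling.
The defendant's absence from the jurisdiction from August 11, 2020 to March 28, 2021 tolled the period for 229 days, extending the deadline to March 7, 2022.
Although a criminal prosecution ran from March 9, 2020 to August 8, 2020, the stated rules do not make that a tolling event, so it is disregarded.
The other events in the timeline have no effect on the limitation period under the stated rules.
The May 17, 2022 filing falls after the March 7, 2022 deadline; the claim is time-barred.

TIME-BARRED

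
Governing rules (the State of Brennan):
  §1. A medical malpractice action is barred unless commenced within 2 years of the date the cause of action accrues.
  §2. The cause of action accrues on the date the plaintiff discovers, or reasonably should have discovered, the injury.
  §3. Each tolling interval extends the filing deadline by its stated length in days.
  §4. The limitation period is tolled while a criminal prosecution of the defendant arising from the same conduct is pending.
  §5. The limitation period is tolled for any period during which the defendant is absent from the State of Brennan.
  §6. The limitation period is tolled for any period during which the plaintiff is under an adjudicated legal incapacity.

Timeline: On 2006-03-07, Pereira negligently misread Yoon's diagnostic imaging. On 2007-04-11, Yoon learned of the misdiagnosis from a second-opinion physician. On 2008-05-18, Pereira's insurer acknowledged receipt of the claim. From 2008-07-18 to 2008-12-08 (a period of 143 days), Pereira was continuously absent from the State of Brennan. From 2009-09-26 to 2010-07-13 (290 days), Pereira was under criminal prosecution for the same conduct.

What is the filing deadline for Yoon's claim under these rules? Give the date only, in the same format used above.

Accrual is tied to discovery, so the period began on 2007-04-11 rather than on 2006-03-07 when the act occurred.
Adding the 2 years base period to 2007-04-11 gives a deadline of 2009-04-11, before any tolling.
The period was tolled for 143 days by the defendant's absence from the jurisdiction (2008-07-18 to 2008-12-08), pushing the deadline to 2009-09-01.
The pending criminal prosecution from 2009-09-26 to 2010-07-13 began after the period had already run on 2009-09-01, so it has no tolling effect.
None of the other events listed affects the running of the period under the stated rules.

2009-09-01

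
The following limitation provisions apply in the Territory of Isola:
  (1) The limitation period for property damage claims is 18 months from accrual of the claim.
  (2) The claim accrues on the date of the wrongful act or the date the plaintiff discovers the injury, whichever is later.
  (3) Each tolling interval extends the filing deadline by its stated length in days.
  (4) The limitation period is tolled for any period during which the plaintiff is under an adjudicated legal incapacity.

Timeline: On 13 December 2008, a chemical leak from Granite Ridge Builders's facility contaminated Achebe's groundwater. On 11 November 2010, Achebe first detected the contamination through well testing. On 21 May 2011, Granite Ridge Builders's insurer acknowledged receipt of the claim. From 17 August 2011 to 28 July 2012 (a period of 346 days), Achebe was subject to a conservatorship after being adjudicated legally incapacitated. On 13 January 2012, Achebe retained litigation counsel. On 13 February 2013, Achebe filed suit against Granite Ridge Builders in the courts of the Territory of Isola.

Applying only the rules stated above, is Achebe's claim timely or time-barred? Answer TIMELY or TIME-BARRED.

Taking the later of the act (13 December 2008) and discovery (11 November 2010), the claim accrued on 11 November 2010.
Adding the 18 months base period to 11 November 2010 gives a deadline of 11 May 2012, before any tolling.
Because the plaintiff's legal incapacity ran from 17 August 2011 to 28 July 2012, the deadline is extended by 346 days to 22 April 2013.
Nothing else in the chronology tolls or restarts the period.
Filing on 13 February 2013 beat the 22 April 2013 deadline — the action is timely.

TIMELY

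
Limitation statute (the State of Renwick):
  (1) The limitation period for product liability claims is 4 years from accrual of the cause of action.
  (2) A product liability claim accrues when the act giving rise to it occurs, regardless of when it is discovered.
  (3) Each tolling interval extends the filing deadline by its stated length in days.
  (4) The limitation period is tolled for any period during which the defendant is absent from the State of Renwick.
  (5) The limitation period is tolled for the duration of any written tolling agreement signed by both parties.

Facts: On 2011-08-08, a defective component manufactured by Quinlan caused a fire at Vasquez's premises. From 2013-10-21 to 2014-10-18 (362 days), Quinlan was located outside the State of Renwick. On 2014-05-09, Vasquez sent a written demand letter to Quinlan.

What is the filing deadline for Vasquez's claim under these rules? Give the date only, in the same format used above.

2016-08-04

The limitation period began to run on 2011-08-08.
4 years from 2011-08-08 is 2015-08-08.
The defendant's absence from the jurisdiction from 2013-10-21 to 2014-10-18 tolled the period for 362 days, extending the deadline to 2016-08-04.
Nothing else in the chronology tolls or restarts the period.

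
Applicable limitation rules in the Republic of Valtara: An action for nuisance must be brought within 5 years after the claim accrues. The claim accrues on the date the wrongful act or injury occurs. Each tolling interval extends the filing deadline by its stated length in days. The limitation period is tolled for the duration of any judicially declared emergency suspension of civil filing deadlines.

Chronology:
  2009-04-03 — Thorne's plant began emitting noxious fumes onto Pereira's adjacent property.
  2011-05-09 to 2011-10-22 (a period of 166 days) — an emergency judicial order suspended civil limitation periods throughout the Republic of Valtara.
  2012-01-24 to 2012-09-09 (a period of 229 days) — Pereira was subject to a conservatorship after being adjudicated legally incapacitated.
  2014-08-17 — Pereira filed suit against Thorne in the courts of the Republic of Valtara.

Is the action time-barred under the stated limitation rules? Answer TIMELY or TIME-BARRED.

TIMELY

The claim accrued on 2009-04-03, when the wrongful act occurred.
5 years from 2009-04-03 is 2014-04-03.
The emergency suspension of filing deadlines from 2011-05-09 to 2011-10-22 tolled the period for 166 days, extending the deadline to 2014-09-16.
Although the plaintiff's incapacity ran from 2012-01-24 to 2012-09-09, the stated rules do not make that a tolling event, so it is disregarded.
Pereira filed on 2014-08-17, before the 2014-09-16 deadline, so the action is timely.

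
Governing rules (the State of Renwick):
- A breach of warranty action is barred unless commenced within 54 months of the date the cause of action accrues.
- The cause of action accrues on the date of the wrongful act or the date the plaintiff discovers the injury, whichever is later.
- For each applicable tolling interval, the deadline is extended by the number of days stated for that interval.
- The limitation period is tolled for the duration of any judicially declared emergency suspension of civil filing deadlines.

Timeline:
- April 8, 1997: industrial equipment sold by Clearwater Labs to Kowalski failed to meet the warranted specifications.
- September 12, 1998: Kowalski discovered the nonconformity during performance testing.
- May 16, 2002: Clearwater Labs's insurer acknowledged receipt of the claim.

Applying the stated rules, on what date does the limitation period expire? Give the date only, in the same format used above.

Taking the later of the act (April 8, 1997) and discovery (September 12, 1998), the claim accrued on September 12, 1998.
Adding the 54 months base period to September 12, 1998 gives a deadline of March 12, 2003, before any tolling.
The other events in the timeline have no effect on the limitation period under the stated rules.

March 12, 2003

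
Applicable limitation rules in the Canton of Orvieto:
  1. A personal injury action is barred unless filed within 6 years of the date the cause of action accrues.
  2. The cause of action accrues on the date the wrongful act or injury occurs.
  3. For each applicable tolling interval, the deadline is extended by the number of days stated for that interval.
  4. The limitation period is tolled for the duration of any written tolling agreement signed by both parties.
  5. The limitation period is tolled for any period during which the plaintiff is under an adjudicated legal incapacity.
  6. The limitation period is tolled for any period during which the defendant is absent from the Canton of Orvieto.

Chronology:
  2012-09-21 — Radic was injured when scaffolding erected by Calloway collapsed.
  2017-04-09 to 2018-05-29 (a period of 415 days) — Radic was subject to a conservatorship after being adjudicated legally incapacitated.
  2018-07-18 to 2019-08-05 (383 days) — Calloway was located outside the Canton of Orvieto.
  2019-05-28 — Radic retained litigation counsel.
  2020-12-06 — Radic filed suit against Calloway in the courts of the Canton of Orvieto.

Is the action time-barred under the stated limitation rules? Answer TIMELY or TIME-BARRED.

TIME-BARRED

The cause of action accrued on 2012-09-21, the date of the act.
6 years from 2012-09-21 is 2018-09-21.
The period was tolled for 415 days by the plaintiff's legal incapacity (2017-04-09 to 2018-05-29), pushing the deadline to 2019-11-10.
The defendant's absence from the jurisdiction from 2018-07-18 to 2019-08-05 tolled the period for 383 days, extending the deadline to 2020-11-27.
The other events in the timeline have no effect on the limitation period under the stated rules.
Filing on 2020-12-06 missed the 2020-11-27 deadline — the action is time-barred.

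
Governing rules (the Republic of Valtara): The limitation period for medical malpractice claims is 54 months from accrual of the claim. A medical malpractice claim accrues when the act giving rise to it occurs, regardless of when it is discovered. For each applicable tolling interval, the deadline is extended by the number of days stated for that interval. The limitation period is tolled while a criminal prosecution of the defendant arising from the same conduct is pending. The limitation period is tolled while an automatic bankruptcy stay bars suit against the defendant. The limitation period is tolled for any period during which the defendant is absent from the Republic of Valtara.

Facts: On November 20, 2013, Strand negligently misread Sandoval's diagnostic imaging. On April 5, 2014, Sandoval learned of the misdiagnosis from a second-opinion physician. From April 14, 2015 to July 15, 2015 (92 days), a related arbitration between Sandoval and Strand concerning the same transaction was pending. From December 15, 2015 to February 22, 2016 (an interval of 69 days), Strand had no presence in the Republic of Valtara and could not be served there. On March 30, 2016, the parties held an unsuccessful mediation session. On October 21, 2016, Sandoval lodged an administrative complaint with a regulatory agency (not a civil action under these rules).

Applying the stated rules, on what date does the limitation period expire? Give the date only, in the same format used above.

Because the rule ties accrual to occurrence, the claim accrued on November 20, 2013, not on the April 5, 2014 discovery date.
54 months from November 20, 2013 is May 20, 2018.
The period was tolled for 69 days by the defendant's absence from the jurisdiction (December 15, 2015 to February 22, 2016), pushing the deadline to July 28, 2018.
Although a pending arbitration ran from April 14, 2015 to July 15, 2015, the stated rules do not make that a tolling event, so it is disregarded.
None of the other events listed affects the running of the period under the stated rules.

July 28, 2018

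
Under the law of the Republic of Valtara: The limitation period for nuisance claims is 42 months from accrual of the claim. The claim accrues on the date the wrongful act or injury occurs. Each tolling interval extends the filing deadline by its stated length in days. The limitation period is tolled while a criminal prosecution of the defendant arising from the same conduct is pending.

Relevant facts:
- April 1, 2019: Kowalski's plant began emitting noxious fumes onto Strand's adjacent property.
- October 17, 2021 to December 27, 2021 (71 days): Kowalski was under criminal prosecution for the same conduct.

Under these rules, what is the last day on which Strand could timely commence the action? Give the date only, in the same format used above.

The limitation period began to run on April 1, 2019.
42 months from April 1, 2019 is October 1, 2022.
The period was tolled for 71 days by the pending criminal prosecution (October 17, 2021 to December 27, 2021), pushing the deadline to December 11, 2022.

December 11, 2022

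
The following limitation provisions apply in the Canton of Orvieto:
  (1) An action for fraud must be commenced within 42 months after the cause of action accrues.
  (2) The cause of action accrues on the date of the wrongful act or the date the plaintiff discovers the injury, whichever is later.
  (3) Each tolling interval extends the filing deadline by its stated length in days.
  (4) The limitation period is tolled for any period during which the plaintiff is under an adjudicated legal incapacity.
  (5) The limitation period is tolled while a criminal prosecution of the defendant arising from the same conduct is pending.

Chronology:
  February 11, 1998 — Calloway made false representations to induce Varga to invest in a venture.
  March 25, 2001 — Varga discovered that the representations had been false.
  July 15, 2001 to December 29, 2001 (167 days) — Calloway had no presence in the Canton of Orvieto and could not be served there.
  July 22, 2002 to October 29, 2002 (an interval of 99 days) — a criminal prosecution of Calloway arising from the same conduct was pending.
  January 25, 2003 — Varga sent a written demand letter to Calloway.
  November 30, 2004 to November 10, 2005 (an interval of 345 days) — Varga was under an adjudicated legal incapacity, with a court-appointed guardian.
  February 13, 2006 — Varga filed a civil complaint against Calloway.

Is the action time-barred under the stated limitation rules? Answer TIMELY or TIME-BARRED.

TIME-BARRED

The claim accrued on March 25, 2001 — the later of the February 11, 1998 act and the March 25, 2001 discovery.
Adding the 42 months base period to March 25, 2001 gives a deadline of September 25, 2004, before any tolling.
The period was tolled for 99 days by the pending criminal prosecution (July 22, 2002 to October 29, 2002), pushing the deadline to January 2, 2005.
Because the plaintiff's legal incapacity ran from November 30, 2004 to November 10, 2005, the deadline is extended by 345 days to December 13, 2005.
The defendant's absence from the jurisdiction from July 15, 2001 to December 29, 2001 does not toll the period, because no stated rule makes the defendant's absence a tolling event.
Nothing else in the chronology tolls or restarts the period.
Varga filed on February 13, 2006, after the December 13, 2005 deadline, so the action is time-barred.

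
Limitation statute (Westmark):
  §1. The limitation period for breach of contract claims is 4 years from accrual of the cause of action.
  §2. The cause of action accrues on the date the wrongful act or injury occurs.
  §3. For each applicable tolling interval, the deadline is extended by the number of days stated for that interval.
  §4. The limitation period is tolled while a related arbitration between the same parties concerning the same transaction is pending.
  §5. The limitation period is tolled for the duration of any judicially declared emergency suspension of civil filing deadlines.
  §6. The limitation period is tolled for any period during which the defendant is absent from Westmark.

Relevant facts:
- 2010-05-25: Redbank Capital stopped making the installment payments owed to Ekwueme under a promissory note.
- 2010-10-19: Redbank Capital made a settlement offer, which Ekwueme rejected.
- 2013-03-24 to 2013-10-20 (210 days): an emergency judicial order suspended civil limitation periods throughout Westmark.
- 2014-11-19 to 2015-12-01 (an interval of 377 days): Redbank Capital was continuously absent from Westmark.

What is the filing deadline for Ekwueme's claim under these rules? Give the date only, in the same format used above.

2016-01-02

The limitation period began to run on 2010-05-25.
The untolled deadline — 4 years after 2010-05-25 — is 2014-05-25.
The period was tolled for 210 days by the emergency suspension of filing deadlines (2013-03-24 to 2013-10-20), pushing the deadline to 2014-12-21.
The defendant's absence from the jurisdiction from 2014-11-19 to 2015-12-01 tolled the period for 377 days, extending the deadline to 2016-01-02.
Nothing else in the chronology tolls or restarts the period.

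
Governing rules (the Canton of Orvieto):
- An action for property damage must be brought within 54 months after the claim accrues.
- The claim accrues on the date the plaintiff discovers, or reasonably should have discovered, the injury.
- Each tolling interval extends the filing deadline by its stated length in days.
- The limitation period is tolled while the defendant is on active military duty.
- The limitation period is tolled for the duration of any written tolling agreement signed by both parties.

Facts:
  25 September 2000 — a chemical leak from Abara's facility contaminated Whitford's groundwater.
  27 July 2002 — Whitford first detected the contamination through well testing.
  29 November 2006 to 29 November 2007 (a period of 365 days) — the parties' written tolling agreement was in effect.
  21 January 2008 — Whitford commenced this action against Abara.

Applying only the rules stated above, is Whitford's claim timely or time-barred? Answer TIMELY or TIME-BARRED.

TIMELY

The claim did not accrue until Whitford discovered the injury on 27 July 2002; the 25 September 2000 act date does not start the clock under the stated rule.
54 months from 27 July 2002 is 27 January 2007.
Because the written tolling agreement ran from 29 November 2006 to 29 November 2007, the deadline is extended by 365 days to 27 January 2008.
Filing on 21 January 2008 beat the 27 January 2008 deadline — the action is timely.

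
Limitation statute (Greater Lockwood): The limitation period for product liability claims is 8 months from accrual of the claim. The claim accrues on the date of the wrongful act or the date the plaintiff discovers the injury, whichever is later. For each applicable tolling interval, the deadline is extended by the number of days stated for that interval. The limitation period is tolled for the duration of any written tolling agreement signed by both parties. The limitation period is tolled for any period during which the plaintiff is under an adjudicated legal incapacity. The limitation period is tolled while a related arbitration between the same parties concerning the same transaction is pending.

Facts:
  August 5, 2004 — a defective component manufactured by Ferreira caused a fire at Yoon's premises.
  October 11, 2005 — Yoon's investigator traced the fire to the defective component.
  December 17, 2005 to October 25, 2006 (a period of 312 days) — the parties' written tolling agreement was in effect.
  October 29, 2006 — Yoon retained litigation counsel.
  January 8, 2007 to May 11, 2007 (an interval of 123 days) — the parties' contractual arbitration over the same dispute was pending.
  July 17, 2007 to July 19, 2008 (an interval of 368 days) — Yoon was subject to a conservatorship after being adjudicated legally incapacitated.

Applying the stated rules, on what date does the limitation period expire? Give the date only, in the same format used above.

August 22, 2008

The claim accrued on October 11, 2005 — the later of the August 5, 2004 act and the October 11, 2005 discovery.
The untolled deadline — 8 months after October 11, 2005 — is June 11, 2006.
The written tolling agreement from December 17, 2005 to October 25, 2006 tolled the period for 312 days, extending the deadline to April 19, 2007.
Because the pending related arbitration ran from January 8, 2007 to May 11, 2007, the deadline is extended by 123 days to August 20, 2007.
Because the plaintiff's legal incapacity ran from July 17, 2007 to July 19, 2008, the deadline is extended by 368 days to August 22, 2008.
None of the other events listed affects the running of the period under the stated rules.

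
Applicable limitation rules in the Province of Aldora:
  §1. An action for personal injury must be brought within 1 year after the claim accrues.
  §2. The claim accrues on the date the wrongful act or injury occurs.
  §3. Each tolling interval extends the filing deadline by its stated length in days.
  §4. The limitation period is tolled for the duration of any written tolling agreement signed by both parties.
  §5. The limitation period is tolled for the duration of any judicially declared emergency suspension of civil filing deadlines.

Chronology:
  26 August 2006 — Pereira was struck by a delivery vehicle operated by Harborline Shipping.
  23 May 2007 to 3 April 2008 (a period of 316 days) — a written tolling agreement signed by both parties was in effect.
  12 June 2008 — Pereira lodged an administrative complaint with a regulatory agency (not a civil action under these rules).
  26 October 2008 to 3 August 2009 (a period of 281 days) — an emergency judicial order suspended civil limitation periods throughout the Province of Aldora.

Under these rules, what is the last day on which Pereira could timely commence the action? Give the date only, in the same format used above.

The limitation period began to run on 26 August 2006.
Adding the 1 year base period to 26 August 2006 gives a deadline of 26 August 2007, before any tolling.
The written tolling agreement from 23 May 2007 to 3 April 2008 tolled the period for 316 days, extending the deadline to 7 July 2008.
The emergency suspension of filing deadlines from 26 October 2008 to 3 August 2009 began after the period had already run on 7 July 2008, so it has no tolling effect.
Nothing else in the chronology tolls or restarts the period.

7 July 2008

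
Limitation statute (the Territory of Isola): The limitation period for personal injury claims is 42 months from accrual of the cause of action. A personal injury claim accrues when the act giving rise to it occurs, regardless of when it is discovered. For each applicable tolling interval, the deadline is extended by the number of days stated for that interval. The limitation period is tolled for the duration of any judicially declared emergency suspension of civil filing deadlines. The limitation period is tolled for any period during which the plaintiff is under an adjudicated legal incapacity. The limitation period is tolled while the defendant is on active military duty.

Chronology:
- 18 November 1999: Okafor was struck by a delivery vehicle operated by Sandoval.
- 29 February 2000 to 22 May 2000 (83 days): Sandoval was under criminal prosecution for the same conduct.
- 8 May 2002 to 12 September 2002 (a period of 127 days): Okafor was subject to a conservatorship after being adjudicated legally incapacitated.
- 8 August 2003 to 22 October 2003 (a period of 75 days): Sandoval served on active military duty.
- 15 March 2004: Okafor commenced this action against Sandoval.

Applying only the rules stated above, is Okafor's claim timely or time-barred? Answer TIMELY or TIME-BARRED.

The cause of action accrued on 18 November 1999, the date of the act.
The untolled deadline — 42 months after 18 November 1999 — is 18 May 2003.
The period was tolled for 127 days by the plaintiff's legal incapacity (8 May 2002 to 12 September 2002), pushing the deadline to 22 September 2003.
The period was tolled for 75 days by the defendant's active military service (8 August 2003 to 22 October 2003), pushing the deadline to 6 December 2003.
The pending criminal prosecution from 29 February 2000 to 22 May 2000 does not toll the period, because no stated rule makes a criminal prosecution a tolling event.
Filing on 15 March 2004 missed the 6 December 2003 deadline — the action is time-barred.

TIME-BARRED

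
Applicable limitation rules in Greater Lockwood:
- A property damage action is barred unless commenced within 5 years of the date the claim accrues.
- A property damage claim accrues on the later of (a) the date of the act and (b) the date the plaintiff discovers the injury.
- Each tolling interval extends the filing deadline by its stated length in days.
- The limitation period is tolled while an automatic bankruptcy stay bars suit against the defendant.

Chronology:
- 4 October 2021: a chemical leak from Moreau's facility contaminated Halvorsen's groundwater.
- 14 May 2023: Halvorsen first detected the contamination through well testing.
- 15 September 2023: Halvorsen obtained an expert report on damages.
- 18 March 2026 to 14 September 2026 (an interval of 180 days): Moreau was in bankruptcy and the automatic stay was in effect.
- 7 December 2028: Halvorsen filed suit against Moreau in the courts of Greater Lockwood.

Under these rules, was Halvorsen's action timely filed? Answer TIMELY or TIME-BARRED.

Taking the later of the act (4 October 2021) and discovery (14 May 2023), the claim accrued on 14 May 2023.
The untolled deadline — 5 years after 14 May 2023 — is 14 May 2028.
Because the automatic bankruptcy stay ran from 18 March 2026 to 14 September 2026, the deadline is extended by 180 days to 10 November 2028.
None of the other events listed affects the running of the period under the stated rules.
Filing on 7 December 2028 missed the 10 November 2028 deadline — the action is time-barred.

TIME-BARRED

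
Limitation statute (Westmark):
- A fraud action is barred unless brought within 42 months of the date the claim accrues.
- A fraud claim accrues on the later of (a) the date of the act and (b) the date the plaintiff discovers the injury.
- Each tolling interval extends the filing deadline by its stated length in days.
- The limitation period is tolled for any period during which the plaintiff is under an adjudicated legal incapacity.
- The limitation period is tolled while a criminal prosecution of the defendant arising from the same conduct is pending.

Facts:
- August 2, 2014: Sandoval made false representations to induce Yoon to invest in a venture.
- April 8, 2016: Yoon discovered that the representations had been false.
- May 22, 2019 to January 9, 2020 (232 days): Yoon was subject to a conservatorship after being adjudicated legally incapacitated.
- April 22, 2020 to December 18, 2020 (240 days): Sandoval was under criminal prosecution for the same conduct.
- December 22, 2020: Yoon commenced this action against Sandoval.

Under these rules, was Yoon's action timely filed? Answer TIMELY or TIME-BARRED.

The claim accrued on April 8, 2016 — the later of the August 2, 2014 act and the April 8, 2016 discovery.
Adding the 42 months base period to April 8, 2016 gives a deadline of October 8, 2019, before any tolling.
Because the plaintiff's legal incapacity ran from May 22, 2019 to January 9, 2020, the deadline is extended by 232 days to May 27, 2020.
Because the pending criminal prosecution ran from April 22, 2020 to December 18, 2020, the deadline is extended by 240 days to January 22, 2021.
Filing on December 22, 2020 beat the January 22, 2021 deadline — the action is timely.

TIMELY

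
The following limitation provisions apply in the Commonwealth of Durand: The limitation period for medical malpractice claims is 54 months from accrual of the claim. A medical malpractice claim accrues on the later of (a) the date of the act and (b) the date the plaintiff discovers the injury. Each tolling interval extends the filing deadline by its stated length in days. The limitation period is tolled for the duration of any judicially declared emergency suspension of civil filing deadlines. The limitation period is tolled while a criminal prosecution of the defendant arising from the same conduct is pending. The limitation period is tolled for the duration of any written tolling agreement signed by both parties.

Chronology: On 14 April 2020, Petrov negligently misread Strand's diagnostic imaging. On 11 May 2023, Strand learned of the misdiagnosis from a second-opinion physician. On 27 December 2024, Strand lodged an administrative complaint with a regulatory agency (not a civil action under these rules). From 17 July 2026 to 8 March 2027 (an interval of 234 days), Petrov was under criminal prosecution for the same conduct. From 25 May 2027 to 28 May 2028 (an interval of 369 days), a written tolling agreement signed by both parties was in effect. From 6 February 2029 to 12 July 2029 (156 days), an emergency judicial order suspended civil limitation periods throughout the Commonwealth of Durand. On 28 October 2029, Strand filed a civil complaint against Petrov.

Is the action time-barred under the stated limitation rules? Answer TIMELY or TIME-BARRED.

Because discovery on 11 May 2023 post-dates the 14 April 2020 act, accrual under the later-of rule falls on 11 May 2023.
Adding the 54 months base period to 11 May 2023 gives a deadline of 11 November 2027, before any tolling.
The period was tolled for 234 days by the pending criminal prosecution (17 July 2026 to 8 March 2027), pushing the deadline to 2 July 2028.
The written tolling agreement from 25 May 2027 to 28 May 2028 tolled the period for 369 days, extending the deadline to 6 July 2029.
The emergency suspension of filing deadlines from 6 February 2029 to 12 July 2029 tolled the period for 156 days, extending the deadline to 9 December 2029.
Nothing else in the chronology tolls or restarts the period.
Strand filed on 28 October 2029, before the 9 December 2029 deadline, so the action is timely.

TIMELY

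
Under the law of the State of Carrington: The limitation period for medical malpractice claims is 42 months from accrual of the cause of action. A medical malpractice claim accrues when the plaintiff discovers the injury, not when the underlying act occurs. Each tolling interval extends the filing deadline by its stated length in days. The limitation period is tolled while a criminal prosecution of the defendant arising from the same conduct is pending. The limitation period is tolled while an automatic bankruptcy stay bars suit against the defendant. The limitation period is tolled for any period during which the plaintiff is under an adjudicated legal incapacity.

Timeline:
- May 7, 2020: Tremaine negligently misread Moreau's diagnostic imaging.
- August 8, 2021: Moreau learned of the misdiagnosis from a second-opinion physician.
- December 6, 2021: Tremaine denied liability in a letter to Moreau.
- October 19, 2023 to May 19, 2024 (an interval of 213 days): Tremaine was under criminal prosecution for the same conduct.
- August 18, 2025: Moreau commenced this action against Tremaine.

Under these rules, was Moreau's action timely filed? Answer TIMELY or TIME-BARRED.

Accrual is tied to discovery, so the period began on August 8, 2021 rather than on May 7, 2020 when the act occurred.
The untolled deadline — 42 months after August 8, 2021 — is February 8, 2025.
The period was tolled for 213 days by the pending criminal prosecution (October 19, 2023 to May 19, 2024), pushing the deadline to September 9, 2025.
Nothing else in the chronology tolls or restarts the period.
Filing on August 18, 2025 beat the September 9, 2025 deadline — the action is timely.

TIMELY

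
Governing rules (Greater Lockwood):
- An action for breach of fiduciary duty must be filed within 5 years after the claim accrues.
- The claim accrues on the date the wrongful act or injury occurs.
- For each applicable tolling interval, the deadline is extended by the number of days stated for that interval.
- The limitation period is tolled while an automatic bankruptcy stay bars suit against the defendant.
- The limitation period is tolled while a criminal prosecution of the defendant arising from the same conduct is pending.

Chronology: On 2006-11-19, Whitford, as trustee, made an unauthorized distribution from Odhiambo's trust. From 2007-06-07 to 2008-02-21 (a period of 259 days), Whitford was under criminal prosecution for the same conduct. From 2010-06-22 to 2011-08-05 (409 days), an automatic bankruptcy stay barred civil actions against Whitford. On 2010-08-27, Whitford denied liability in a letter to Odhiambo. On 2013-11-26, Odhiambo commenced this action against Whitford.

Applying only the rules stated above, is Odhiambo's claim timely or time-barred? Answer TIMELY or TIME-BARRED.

The claim accrued on 2006-11-19, when the wrongful act occurred.
The untolled deadline — 5 years after 2006-11-19 — is 2011-11-19.
Because the pending criminal prosecution ran from 2007-06-07 to 2008-02-21, the deadline is extended by 259 days to 2012-08-04.
The period was tolled for 409 days by the automatic bankruptcy stay (2010-06-22 to 2011-08-05), pushing the deadline to 2013-09-17.
The other events in the timeline have no effect on the limitation period under the stated rules.
The 2013-11-26 filing falls after the 2013-09-17 deadline; the claim is time-barred.

TIME-BARRED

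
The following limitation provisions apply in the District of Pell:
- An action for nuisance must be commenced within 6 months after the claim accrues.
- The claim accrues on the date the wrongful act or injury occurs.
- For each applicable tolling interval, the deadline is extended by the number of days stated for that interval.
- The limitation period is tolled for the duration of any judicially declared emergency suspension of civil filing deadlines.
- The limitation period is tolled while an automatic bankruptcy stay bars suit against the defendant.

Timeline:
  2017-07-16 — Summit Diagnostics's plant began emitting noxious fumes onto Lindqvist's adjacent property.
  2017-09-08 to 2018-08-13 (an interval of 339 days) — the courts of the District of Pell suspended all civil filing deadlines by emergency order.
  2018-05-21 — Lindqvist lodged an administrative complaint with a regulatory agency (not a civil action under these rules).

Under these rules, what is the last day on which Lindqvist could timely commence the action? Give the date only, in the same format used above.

The claim accrued on 2017-07-16, when the wrongful act occurred.
The untolled deadline — 6 months after 2017-07-16 — is 2018-01-16.
Because the emergency suspension of filing deadlines ran from 2017-09-08 to 2018-08-13, the deadline is extended by 339 days to 2018-12-21.
None of the other events listed affects the running of the period under the stated rules.

2018-12-21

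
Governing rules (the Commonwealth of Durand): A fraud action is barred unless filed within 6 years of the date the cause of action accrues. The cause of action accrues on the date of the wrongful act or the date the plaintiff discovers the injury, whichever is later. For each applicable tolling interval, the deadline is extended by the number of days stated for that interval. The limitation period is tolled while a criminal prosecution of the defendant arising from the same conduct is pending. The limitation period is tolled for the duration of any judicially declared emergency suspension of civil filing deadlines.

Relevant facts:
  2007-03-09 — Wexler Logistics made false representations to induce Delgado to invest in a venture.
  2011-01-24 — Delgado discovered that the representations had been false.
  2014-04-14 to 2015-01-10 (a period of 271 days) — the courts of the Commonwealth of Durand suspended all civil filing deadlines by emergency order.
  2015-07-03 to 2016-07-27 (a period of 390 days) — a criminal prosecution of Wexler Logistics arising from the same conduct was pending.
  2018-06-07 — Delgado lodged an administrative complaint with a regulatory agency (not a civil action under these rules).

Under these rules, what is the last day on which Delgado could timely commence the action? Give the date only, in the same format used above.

2018-11-16

Because discovery on 2011-01-24 post-dates the 2007-03-09 act, accrual under the later-of rule falls on 2011-01-24.
6 years from 2011-01-24 is 2017-01-24.
Because the emergency suspension of filing deadlines ran from 2014-04-14 to 2015-01-10, the deadline is extended by 271 days to 2017-10-22.
Because the pending criminal prosecution ran from 2015-07-03 to 2016-07-27, the deadline is extended by 390 days to 2018-11-16.
None of the other events listed affects the running of the period under the stated rules.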